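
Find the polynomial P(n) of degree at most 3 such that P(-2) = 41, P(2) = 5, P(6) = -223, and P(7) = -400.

Write P(n) = an^3 + bn^2 + cn + d. Substituting each data point gives a linear system:
  -8a + 4b - 2c + d = 41
  8a + 4b + 2c + d = 5
  216a + 36b + 6c + d = -223
  343a + 49b + 7c + d = -400
Solving the system yields a = -2, b = 6, c = -1, d = -1.
So P(n) = -2n^3 + 6n^2 - n - 1.
Check: P(7) = -400. ✓

P(n) = -2n^3 + 6n^2 - n - 1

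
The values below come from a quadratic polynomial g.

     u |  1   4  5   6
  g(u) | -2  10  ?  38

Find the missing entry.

The 3 known points determine the degree-2 polynomial uniquely.
Write g(u) = au^2 + bu + c. Substituting each data point gives a linear system:
  a + b + c = -2
  16a + 4b + c = 10
  36a + 6b + c = 38
Solving the system yields a = 2, b = -6, c = 2.
So g(u) = 2u² - 6u + 2.
Then g(5) = 22.

22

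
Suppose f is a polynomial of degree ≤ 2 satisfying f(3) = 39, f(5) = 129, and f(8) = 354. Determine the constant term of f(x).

-6

Write f(x) = ax^2 + bx + c. Substituting each data point gives a linear system:
  9a + 3b + c = 39
  25a + 5b + c = 129
  64a + 8b + c = 354
Solving the system yields a = 6, b = -3, c = -6.
So f(x) = 6x^2 - 3x - 6.
The constant term is -6.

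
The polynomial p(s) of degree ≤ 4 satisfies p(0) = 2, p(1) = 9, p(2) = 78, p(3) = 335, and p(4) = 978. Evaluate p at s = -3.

173

Using the Lagrange interpolation formula with nodes 0, 1, 2, 3, 4:
  L_0(s) = (s - 1)(s - 2)(s - 3)(s - 4) / 24
  L_1(s) = s(s - 2)(s - 3)(s - 4) / -6
  L_2(s) = s(s - 1)(s - 3)(s - 4) / 4
  L_3(s) = s(s - 1)(s - 2)(s - 4) / -6
  L_4(s) = s(s - 1)(s - 2)(s - 3) / 24
Then p(s) = 2·L_0(s) + 9·L_1(s) + 78·L_2(s) + 335·L_3(s) + 978·L_4(s).
Expanding and collecting terms gives p(s) = 3s^4 + 3s^3 + s^2 + 2.
Evaluating at s = -3: p(-3) = 173.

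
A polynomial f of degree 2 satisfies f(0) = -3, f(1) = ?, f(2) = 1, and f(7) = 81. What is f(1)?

The 3 known points determine the degree-2 polynomial uniquely.
Write f(n) = an^2 + bn + c. Substituting each data point gives a linear system:
  c = -3
  4a + 2b + c = 1
  49a + 7b + c = 81
Solving the system yields a = 2, b = -2, c = -3.
So f(n) = 2n² - 2n - 3.
Then f(1) = -3.

-3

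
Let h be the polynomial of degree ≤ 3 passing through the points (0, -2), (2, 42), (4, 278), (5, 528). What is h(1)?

8

Using the Lagrange interpolation formula with nodes 0, 2, 4, 5:
  L_0(t) = (t - 2)(t - 4)(t - 5) / -40
  L_1(t) = t(t - 4)(t - 5) / 12
  L_2(t) = t(t - 2)(t - 5) / -8
  L_3(t) = t(t - 2)(t - 4) / 15
Then h(t) = -2·L_0(t) + 42·L_1(t) + 278·L_2(t) + 528·L_3(t).
Expanding and collecting terms gives h(t) = 4t^3 + 6t - 2.
Evaluating at t = 1: h(1) = 8.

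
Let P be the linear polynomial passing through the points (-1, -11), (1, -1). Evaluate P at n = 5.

Write P(n) = an + b. Substituting each data point gives a linear system:
  -a + b = -11
  a + b = -1
Solving the system yields a = 5, b = -6.
So P(n) = 5n - 6.
Then P(5) = 19.

19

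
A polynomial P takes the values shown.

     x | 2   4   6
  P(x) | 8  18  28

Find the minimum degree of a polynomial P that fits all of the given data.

Forward differences of the values at x = 2, 4, 6:
  P  : 8  18  28
  Δ  : 10  10
  Δ^2: 0
The first differences are constant (10) and nonzero, while all higher differences vanish, so the minimal degree is 1.

1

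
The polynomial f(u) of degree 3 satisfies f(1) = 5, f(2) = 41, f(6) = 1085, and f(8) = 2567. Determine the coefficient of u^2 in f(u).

0

Write f(u) = au^3 + bu^2 + cu + d. Substituting each data point gives a linear system:
  a + b + c + d = 5
  8a + 4b + 2c + d = 41
  216a + 36b + 6c + d = 1085
  512a + 64b + 8c + d = 2567
Solving the system yields a = 5, b = 0, c = 1, d = -1.
So f(u) = 5u^3 + u - 1.
The coefficient of u^2 is 0.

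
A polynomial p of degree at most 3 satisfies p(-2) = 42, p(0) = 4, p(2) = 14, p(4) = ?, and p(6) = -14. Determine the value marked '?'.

The 4 known points determine the degree-3 polynomial uniquely.
Write p(s) = as^3 + bs^2 + cs + d. Substituting each data point gives a linear system:
  -8a + 4b - 2c + d = 42
  d = 4
  8a + 4b + 2c + d = 14
  216a + 36b + 6c + d = -14
Solving the system yields a = -1, b = 6, c = -3, d = 4.
So p(s) = -s^3 + 6s^2 - 3s + 4.
Then p(4) = 24.

24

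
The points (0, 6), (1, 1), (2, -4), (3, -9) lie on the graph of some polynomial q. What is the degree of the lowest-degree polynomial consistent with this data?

1

Forward differences of the values at t = 0, 1, 2, 3:
  q  : 6  1  -4  -9
  Δ  : -5  -5  -5
  Δ^2: 0  0
  Δ^3: 0
The first differences are constant (-5) and nonzero, while all higher differences vanish, so the minimal degree is 1.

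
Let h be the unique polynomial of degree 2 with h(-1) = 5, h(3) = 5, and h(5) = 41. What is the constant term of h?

-4

Write h(t) = at^2 + bt + c. Substituting each data point gives a linear system:
  a - b + c = 5
  9a + 3b + c = 5
  25a + 5b + c = 41
Solving the system yields a = 3, b = -6, c = -4.
So h(t) = 3t² - 6t - 4.
The constant term is -4.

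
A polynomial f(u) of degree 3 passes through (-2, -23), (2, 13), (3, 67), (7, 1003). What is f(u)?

f(u) = 3u^3 - 3u - 5

Write f(u) = au^3 + bu^2 + cu + d. Substituting each data point gives a linear system:
  -8a + 4b - 2c + d = -23
  8a + 4b + 2c + d = 13
  27a + 9b + 3c + d = 67
  343a + 49b + 7c + d = 1003
Solving the system yields a = 3, b = 0, c = -3, d = -5.
So f(u) = 3u^3 - 3u - 5.
Check: f(7) = 1003. ✓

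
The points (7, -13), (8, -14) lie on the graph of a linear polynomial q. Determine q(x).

Write q(x) = ax + b. Substituting each data point gives a linear system:
  7a + b = -13
  8a + b = -14
Solving the system yields a = -1, b = -6.
So q(x) = -x - 6.
Check: q(7) = -13. ✓

q(x) = -x - 6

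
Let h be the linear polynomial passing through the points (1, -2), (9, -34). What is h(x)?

Using the Lagrange interpolation formula with nodes 1, 9:
  L_0(x) = (x - 9) / -8
  L_1(x) = (x - 1) / 8
Then h(x) = -2·L_0(x) - 34·L_1(x).
Expanding and collecting terms gives h(x) = -4x + 2.
Check: h(9) = -34. ✓

h(x) = -4x + 2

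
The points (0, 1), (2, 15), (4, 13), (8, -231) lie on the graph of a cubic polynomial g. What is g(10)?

-569

Using the Lagrange interpolation formula with nodes 0, 2, 4, 8:
  L_0(u) = (u - 2)(u - 4)(u - 8) / -64
  L_1(u) = u(u - 4)(u - 8) / 24
  L_2(u) = u(u - 2)(u - 8) / -32
  L_3(u) = u(u - 2)(u - 4) / 192
Then g(u) = 1·L_0(u) + 15·L_1(u) + 13·L_2(u) - 231·L_3(u).
Expanding and collecting terms gives g(u) = -u^3 + 4u^2 + 3u + 1.
Evaluating at u = 10: g(10) = -569.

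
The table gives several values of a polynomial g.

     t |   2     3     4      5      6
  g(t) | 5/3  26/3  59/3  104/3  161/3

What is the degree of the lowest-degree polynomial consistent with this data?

2

Forward differences of the values at t = 2, 3, 4, 5, 6:
  g  : 5/3  26/3  59/3  104/3  161/3
  Δ  : 7  11  15  19
  Δ^2: 4  4  4
  Δ^3: 0  0
  Δ^4: 0
The second differences are constant (4) and nonzero, while all higher differences vanish, so the minimal degree is 2.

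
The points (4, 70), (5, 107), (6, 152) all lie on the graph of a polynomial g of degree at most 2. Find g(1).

Forward differences of the values at t = 4, 5, 6:
  g  : 70  107  152
  Δ  : 37  45
  Δ^2: 8
The second differences are constant, confirming degree 2.
Interpolating (Newton forward form) and evaluating at t = 1 gives g(1) = 7.

7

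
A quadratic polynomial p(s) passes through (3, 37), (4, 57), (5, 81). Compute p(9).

Using the Lagrange interpolation formula with nodes 3, 4, 5:
  L_0(s) = (s - 4)(s - 5) / 2
  L_1(s) = (s - 3)(s - 5) / -1
  L_2(s) = (s - 3)(s - 4) / 2
Then p(s) = 37·L_0(s) + 57·L_1(s) + 81·L_2(s).
Expanding and collecting terms gives p(s) = 2s² + 6s + 1.
Evaluating at s = 9: p(9) = 217.

217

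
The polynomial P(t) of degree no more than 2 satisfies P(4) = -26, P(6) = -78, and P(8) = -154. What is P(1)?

7

Forward differences of the values at t = 4, 6, 8:
  P  : -26  -78  -154
  Δ  : -52  -76
  Δ^2: -24
The second differences are constant, confirming degree 2.
Interpolating (Newton forward form) and evaluating at t = 1 gives P(1) = 7.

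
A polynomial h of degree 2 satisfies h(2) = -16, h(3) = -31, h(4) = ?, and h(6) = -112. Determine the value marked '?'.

The 3 known points determine the degree-2 polynomial uniquely.
Write h(s) = as^2 + bs + c. Substituting each data point gives a linear system:
  4a + 2b + c = -16
  9a + 3b + c = -31
  36a + 6b + c = -112
Solving the system yields a = -3, b = 0, c = -4.
So h(s) = -3s^2 - 4.
Then h(4) = -52.

-52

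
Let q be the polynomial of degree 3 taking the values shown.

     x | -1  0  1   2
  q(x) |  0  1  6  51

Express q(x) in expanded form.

Write q(x) = ax^3 + bx^2 + cx + d. Substituting each data point gives a linear system:
  -a + b - c + d = 0
  d = 1
  a + b + c + d = 6
  8a + 4b + 2c + d = 51
Solving the system yields a = 6, b = 2, c = -3, d = 1.
So q(x) = 6x³ + 2x² - 3x + 1.
Check: q(-1) = 0. ✓

q(x) = 6x^3 + 2x^2 - 3x + 1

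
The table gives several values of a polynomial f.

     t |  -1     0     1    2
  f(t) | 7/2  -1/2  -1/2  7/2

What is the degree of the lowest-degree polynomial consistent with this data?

Forward differences of the values at t = -1, 0, 1, 2:
  f  : 7/2  -1/2  -1/2  7/2
  Δ  : -4  0  4
  Δ^2: 4  4
  Δ^3: 0
The second differences are constant (4) and nonzero, while all higher differences vanish, so the minimal degree is 2.

2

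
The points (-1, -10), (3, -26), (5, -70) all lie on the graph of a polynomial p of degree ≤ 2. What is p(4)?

Using the Lagrange interpolation formula with nodes -1, 3, 5:
  L_0(x) = (x - 3)(x - 5) / 24
  L_1(x) = (x + 1)(x - 5) / -8
  L_2(x) = (x + 1)(x - 3) / 12
Then p(x) = -10·L_0(x) - 26·L_1(x) - 70·L_2(x).
Expanding and collecting terms gives p(x) = -3x^2 + 2x - 5.
Evaluating at x = 4: p(4) = -45.

-45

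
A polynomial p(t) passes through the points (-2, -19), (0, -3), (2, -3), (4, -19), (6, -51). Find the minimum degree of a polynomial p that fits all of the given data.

2

Forward differences of the values at t = -2, 0, 2, 4, 6:
  p  : -19  -3  -3  -19  -51
  Δ  : 16  0  -16  -32
  Δ^2: -16  -16  -16
  Δ^3: 0  0
  Δ^4: 0
The second differences are constant (-16) and nonzero, while all higher differences vanish, so the minimal degree is 2.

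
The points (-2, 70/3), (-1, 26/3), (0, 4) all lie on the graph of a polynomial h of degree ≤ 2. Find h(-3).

48

Using the Lagrange interpolation formula with nodes -2, -1, 0:
  L_0(n) = (n + 1)n / 2
  L_1(n) = (n + 2)n / -1
  L_2(n) = (n + 2)(n + 1) / 2
Then h(n) = 70/3·L_0(n) + 26/3·L_1(n) + 4·L_2(n).
Expanding and collecting terms gives h(n) = 5n^2 + (1/3)n + 4.
Evaluating at n = -3: h(-3) = 48.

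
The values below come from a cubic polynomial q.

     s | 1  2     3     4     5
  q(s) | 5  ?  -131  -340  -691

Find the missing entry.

On equispaced nodes a degree-3 polynomial has vanishing fourth forward difference, so
  q(1) - 4·q(2) + 6·q(3) - 4·q(4) + q(5) = 0.
Substituting the known values and solving for q(2):
  -4·q(2) = 112
  q(2) = -28.

-28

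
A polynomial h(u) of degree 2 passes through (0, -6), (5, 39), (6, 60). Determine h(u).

Using the Lagrange interpolation formula with nodes 0, 5, 6:
  L_0(u) = (u - 5)(u - 6) / 30
  L_1(u) = u(u - 6) / -5
  L_2(u) = u(u - 5) / 6
Then h(u) = -6·L_0(u) + 39·L_1(u) + 60·L_2(u).
Expanding and collecting terms gives h(u) = 2u^2 - u - 6.
Check: h(0) = -6. ✓

h(u) = 2u^2 - u - 6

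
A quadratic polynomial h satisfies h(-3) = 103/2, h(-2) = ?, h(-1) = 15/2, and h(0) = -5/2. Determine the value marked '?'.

On equispaced nodes a degree-2 polynomial has vanishing third forward difference, so
  - h(-3) + 3·h(-2) - 3·h(-1) + h(0) = 0.
Substituting the known values and solving for h(-2):
  3·h(-2) = 153/2
  h(-2) = 51/2.

51/2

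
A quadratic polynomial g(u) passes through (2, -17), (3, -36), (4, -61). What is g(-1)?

4

Forward differences of the values at u = 2, 3, 4:
  g  : -17  -36  -61
  Δ  : -19  -25
  Δ^2: -6
The second differences are constant, confirming degree 2.
Interpolating (Newton forward form) and evaluating at u = -1 gives g(-1) = 4.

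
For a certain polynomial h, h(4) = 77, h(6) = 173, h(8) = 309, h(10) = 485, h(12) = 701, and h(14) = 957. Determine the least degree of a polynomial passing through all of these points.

Forward differences of the values at x = 4, 6, 8, 10, 12, 14:
  h  : 77  173  309  485  701  957
  Δ  : 96  136  176  216  256
  Δ^2: 40  40  40  40
  Δ^3: 0  0  0
  Δ^4: 0  0
  Δ^5: 0
The second differences are constant (40) and nonzero, while all higher differences vanish, so the minimal degree is 2.

2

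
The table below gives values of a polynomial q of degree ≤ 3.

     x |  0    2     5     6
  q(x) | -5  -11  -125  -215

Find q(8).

Using the Lagrange interpolation formula with nodes 0, 2, 5, 6:
  L_0(x) = (x - 2)(x - 5)(x - 6) / -60
  L_1(x) = x(x - 5)(x - 6) / 24
  L_2(x) = x(x - 2)(x - 6) / -15
  L_3(x) = x(x - 2)(x - 5) / 24
Then q(x) = -5·L_0(x) - 11·L_1(x) - 125·L_2(x) - 215·L_3(x).
Expanding and collecting terms gives q(x) = -x^3 + x - 5.
Evaluating at x = 8: q(8) = -509.

-509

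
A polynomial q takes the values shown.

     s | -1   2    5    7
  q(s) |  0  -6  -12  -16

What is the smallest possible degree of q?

Divided differences on the nodes -1, 2, 5, 7:
  order 0: 0  -6  -12  -16
  order 1: -2  -2  -2
  order 2: 0  0
  order 3: 0
The order-1 divided differences are all -2 (nonzero) and every higher order vanishes, so the data lies on a polynomial of degree exactly 1.

1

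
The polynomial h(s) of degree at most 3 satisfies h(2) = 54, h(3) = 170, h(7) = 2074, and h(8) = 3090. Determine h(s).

Using the Lagrange interpolation formula with nodes 2, 3, 7, 8:
  L_0(s) = (s - 3)(s - 7)(s - 8) / -30
  L_1(s) = (s - 2)(s - 7)(s - 8) / 20
  L_2(s) = (s - 2)(s - 3)(s - 8) / -20
  L_3(s) = (s - 2)(s - 3)(s - 7) / 30
Then h(s) = 54·L_0(s) + 170·L_1(s) + 2074·L_2(s) + 3090·L_3(s).
Expanding and collecting terms gives h(s) = 6s³ + 2s + 2.
Check: h(8) = 3090. ✓

h(s) = 6s^3 + 2s + 2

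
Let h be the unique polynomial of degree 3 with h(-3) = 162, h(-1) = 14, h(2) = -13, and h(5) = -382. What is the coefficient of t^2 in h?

5

Write h(t) = at^3 + bt^2 + ct + d. Substituting each data point gives a linear system:
  -27a + 9b - 3c + d = 162
  -a + b - c + d = 14
  8a + 4b + 2c + d = -13
  125a + 25b + 5c + d = -382
Solving the system yields a = -4, b = 5, c = -2, d = 3.
So h(t) = -4t^3 + 5t^2 - 2t + 3.
The coefficient of t^2 is 5.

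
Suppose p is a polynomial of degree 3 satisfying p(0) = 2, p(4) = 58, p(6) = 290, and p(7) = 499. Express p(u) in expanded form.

p(u) = 2u^3 - 3u^2 - 6u + 2

Write p(u) = au^3 + bu^2 + cu + d. Substituting each data point gives a linear system:
  d = 2
  64a + 16b + 4c + d = 58
  216a + 36b + 6c + d = 290
  343a + 49b + 7c + d = 499
Solving the system yields a = 2, b = -3, c = -6, d = 2.
So p(u) = 2u³ - 3u² - 6u + 2.
Check: p(7) = 499. ✓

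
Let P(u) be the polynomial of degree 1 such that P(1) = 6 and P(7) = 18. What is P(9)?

22

Write P(u) = au + b. Substituting each data point gives a linear system:
  a + b = 6
  7a + b = 18
Solving the system yields a = 2, b = 4.
So P(u) = 2u + 4.
Then P(9) = 22.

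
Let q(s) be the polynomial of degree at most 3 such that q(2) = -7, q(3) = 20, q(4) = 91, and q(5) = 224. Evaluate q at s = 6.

437

Write q(s) = as^3 + bs^2 + cs + d. Substituting each data point gives a linear system:
  8a + 4b + 2c + d = -7
  27a + 9b + 3c + d = 20
  64a + 16b + 4c + d = 91
  125a + 25b + 5c + d = 224
Solving the system yields a = 3, b = -5, c = -5, d = -1.
So q(s) = 3s^3 - 5s^2 - 5s - 1.
Then q(6) = 437.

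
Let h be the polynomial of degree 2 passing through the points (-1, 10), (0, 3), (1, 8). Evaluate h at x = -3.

60

Forward differences of the values at x = -1, 0, 1:
  h  : 10  3  8
  Δ  : -7  5
  Δ^2: 12
The second differences are constant, confirming degree 2.
Interpolating (Newton forward form) and evaluating at x = -3 gives h(-3) = 60.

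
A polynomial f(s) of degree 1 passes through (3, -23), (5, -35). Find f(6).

-41

Write f(s) = as + b. Substituting each data point gives a linear system:
  3a + b = -23
  5a + b = -35
Solving the system yields a = -6, b = -5.
So f(s) = -6s - 5.
Then f(6) = -41.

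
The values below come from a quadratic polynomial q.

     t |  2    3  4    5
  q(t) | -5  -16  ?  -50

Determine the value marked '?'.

The 3 known points determine the degree-2 polynomial uniquely.
Write q(t) = at^2 + bt + c. Substituting each data point gives a linear system:
  4a + 2b + c = -5
  9a + 3b + c = -16
  25a + 5b + c = -50
Solving the system yields a = -2, b = -1, c = 5.
So q(t) = -2t^2 - t + 5.
Then q(4) = -31.

-31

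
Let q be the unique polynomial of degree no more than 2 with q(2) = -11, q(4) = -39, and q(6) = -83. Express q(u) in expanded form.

Using the Lagrange interpolation formula with nodes 2, 4, 6:
  L_0(u) = (u - 4)(u - 6) / 8
  L_1(u) = (u - 2)(u - 6) / -4
  L_2(u) = (u - 2)(u - 4) / 8
Then q(u) = -11·L_0(u) - 39·L_1(u) - 83·L_2(u).
Expanding and collecting terms gives q(u) = -2u² - 2u + 1.
Check: q(2) = -11. ✓

q(u) = -2u^2 - 2u + 1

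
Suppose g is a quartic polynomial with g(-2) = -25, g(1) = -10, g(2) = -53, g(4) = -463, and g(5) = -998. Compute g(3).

Using the Lagrange interpolation formula with nodes -2, 1, 2, 4, 5:
  L_0(s) = (s - 1)(s - 2)(s - 4)(s - 5) / 504
  L_1(s) = (s + 2)(s - 2)(s - 4)(s - 5) / -36
  L_2(s) = (s + 2)(s - 1)(s - 4)(s - 5) / 24
  L_3(s) = (s + 2)(s - 1)(s - 2)(s - 5) / -36
  L_4(s) = (s + 2)(s - 1)(s - 2)(s - 4) / 84
Then g(s) = -25·L_0(s) - 10·L_1(s) - 53·L_2(s) - 463·L_3(s) - 998·L_4(s).
Expanding and collecting terms gives g(s) = -s^4 - 2s^3 - 5s^2 + s - 3.
Evaluating at s = 3: g(3) = -180.

-180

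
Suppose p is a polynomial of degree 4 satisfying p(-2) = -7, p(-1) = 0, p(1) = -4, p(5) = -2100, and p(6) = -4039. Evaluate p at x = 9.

Write p(x) = ax^4 + bx^3 + cx^2 + dx + e. Substituting each data point gives a linear system:
  16a - 8b + 4c - 2d + e = -7
  a - b + c - d + e = 0
  a + b + c + d + e = -4
  625a + 125b + 25c + 5d + e = -2100
  1296a + 216b + 36c + 6d + e = -4039
Solving the system yields a = -2, b = -6, c = -5, d = 4, e = 5.
So p(x) = -2x⁴ - 6x³ - 5x² + 4x + 5.
Then p(9) = -17860.

-17860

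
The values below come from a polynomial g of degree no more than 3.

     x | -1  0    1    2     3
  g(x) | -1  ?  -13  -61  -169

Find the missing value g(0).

The 4 known points determine the degree-3 polynomial uniquely.
Write g(x) = ax^3 + bx^2 + cx + d. Substituting each data point gives a linear system:
  -a + b - c + d = -1
  a + b + c + d = -13
  8a + 4b + 2c + d = -61
  27a + 9b + 3c + d = -169
Solving the system yields a = -4, b = -6, c = -2, d = -1.
So g(x) = -4x^3 - 6x^2 - 2x - 1.
Then g(0) = -1.

-1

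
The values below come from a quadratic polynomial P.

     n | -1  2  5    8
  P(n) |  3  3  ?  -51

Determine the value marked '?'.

The 3 known points determine the degree-2 polynomial uniquely.
Write P(n) = an^2 + bn + c. Substituting each data point gives a linear system:
  a - b + c = 3
  4a + 2b + c = 3
  64a + 8b + c = -51
Solving the system yields a = -1, b = 1, c = 5.
So P(n) = -n^2 + n + 5.
Then P(5) = -15.

-15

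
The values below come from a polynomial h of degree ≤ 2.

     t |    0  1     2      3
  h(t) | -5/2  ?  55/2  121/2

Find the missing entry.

The 3 known points determine the degree-2 polynomial uniquely.
Write h(t) = at^2 + bt + c. Substituting each data point gives a linear system:
  c = -5/2
  4a + 2b + c = 55/2
  9a + 3b + c = 121/2
Solving the system yields a = 6, b = 3, c = -5/2.
So h(t) = 6t^2 + 3t - 5/2.
Then h(1) = 13/2.

13/2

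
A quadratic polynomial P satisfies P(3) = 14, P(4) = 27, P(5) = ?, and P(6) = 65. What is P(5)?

The 3 known points determine the degree-2 polynomial uniquely.
Write P(n) = an^2 + bn + c. Substituting each data point gives a linear system:
  9a + 3b + c = 14
  16a + 4b + c = 27
  36a + 6b + c = 65
Solving the system yields a = 2, b = -1, c = -1.
So P(n) = 2n^2 - n - 1.
Then P(5) = 44.

44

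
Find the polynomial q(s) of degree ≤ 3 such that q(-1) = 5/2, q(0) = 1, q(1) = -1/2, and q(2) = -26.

q(s) = -4s^3 + (5/2)s + 1

Write q(s) = as^3 + bs^2 + cs + d. Substituting each data point gives a linear system:
  -a + b - c + d = 5/2
  d = 1
  a + b + c + d = -1/2
  8a + 4b + 2c + d = -26
Solving the system yields a = -4, b = 0, c = 5/2, d = 1.
So q(s) = -4s^3 + (5/2)s + 1.
Check: q(0) = 1. ✓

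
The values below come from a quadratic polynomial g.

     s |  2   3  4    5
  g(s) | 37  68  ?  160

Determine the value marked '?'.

109

On equispaced nodes a degree-2 polynomial has vanishing third forward difference, so
  - g(2) + 3·g(3) - 3·g(4) + g(5) = 0.
Substituting the known values and solving for g(4):
  -3·g(4) = -327
  g(4) = 109.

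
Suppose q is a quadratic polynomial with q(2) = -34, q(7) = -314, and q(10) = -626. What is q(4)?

Write q(n) = an^2 + bn + c. Substituting each data point gives a linear system:
  4a + 2b + c = -34
  49a + 7b + c = -314
  100a + 10b + c = -626
Solving the system yields a = -6, b = -2, c = -6.
So q(n) = -6n^2 - 2n - 6.
Then q(4) = -110.

-110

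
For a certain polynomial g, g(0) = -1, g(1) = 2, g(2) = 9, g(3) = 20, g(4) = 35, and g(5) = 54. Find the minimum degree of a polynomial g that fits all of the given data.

Forward differences of the values at s = 0, 1, 2, 3, 4, 5:
  g  : -1  2  9  20  35  54
  Δ  : 3  7  11  15  19
  Δ^2: 4  4  4  4
  Δ^3: 0  0  0
  Δ^4: 0  0
  Δ^5: 0
The second differences are constant (4) and nonzero, while all higher differences vanish, so the minimal degree is 2.

2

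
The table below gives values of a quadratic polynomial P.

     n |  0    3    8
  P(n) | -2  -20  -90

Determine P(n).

P(n) = -n^2 - 3n - 2

Write P(n) = an^2 + bn + c. Substituting each data point gives a linear system:
  c = -2
  9a + 3b + c = -20
  64a + 8b + c = -90
Solving the system yields a = -1, b = -3, c = -2.
So P(n) = -n^2 - 3n - 2.
Check: P(3) = -20. ✓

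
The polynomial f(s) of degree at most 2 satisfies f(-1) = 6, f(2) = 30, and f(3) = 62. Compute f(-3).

50

Using the Lagrange interpolation formula with nodes -1, 2, 3:
  L_0(s) = (s - 2)(s - 3) / 12
  L_1(s) = (s + 1)(s - 3) / -3
  L_2(s) = (s + 1)(s - 2) / 4
Then f(s) = 6·L_0(s) + 30·L_1(s) + 62·L_2(s).
Expanding and collecting terms gives f(s) = 6s^2 + 2s + 2.
Evaluating at s = -3: f(-3) = 50.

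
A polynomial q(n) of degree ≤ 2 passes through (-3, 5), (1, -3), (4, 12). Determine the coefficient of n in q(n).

0

Write q(n) = an^2 + bn + c. Substituting each data point gives a linear system:
  9a - 3b + c = 5
  a + b + c = -3
  16a + 4b + c = 12
Solving the system yields a = 1, b = 0, c = -4.
So q(n) = n² - 4.
The coefficient of n is 0.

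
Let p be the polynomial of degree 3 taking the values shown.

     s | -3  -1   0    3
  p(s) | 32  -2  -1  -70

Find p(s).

Using the Lagrange interpolation formula with nodes -3, -1, 0, 3:
  L_0(s) = (s + 1)s(s - 3) / -36
  L_1(s) = (s + 3)s(s - 3) / 8
  L_2(s) = (s + 3)(s + 1)(s - 3) / -9
  L_3(s) = (s + 3)(s + 1)s / 72
Then p(s) = 32·L_0(s) - 2·L_1(s) - 1·L_2(s) - 70·L_3(s).
Expanding and collecting terms gives p(s) = -2s^3 - 2s^2 + s - 1.
Check: p(-1) = -2. ✓

p(s) = -2s^3 - 2s^2 + s - 1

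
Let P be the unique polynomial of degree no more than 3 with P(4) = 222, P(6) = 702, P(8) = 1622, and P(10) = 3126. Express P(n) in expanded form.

P(n) = 3n^3 + n^2 + 2n + 6

Write P(n) = an^3 + bn^2 + cn + d. Substituting each data point gives a linear system:
  64a + 16b + 4c + d = 222
  216a + 36b + 6c + d = 702
  512a + 64b + 8c + d = 1622
  1000a + 100b + 10c + d = 3126
Solving the system yields a = 3, b = 1, c = 2, d = 6.
So P(n) = 3n^3 + n^2 + 2n + 6.
Check: P(8) = 1622. ✓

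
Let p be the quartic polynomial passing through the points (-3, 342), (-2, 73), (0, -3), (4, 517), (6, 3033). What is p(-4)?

Write p(u) = au^4 + bu^3 + cu^2 + du + e. Substituting each data point gives a linear system:
  81a - 27b + 9c - 3d + e = 342
  16a - 8b + 4c - 2d + e = 73
  e = -3
  256a + 64b + 16c + 4d + e = 517
  1296a + 216b + 36c + 6d + e = 3033
Solving the system yields a = 3, b = -4, c = 0, d = 2, e = -3.
So p(u) = 3u⁴ - 4u³ + 2u - 3.
Then p(-4) = 1013.

1013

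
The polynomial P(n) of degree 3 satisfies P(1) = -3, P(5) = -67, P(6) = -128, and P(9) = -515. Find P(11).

Using the Lagrange interpolation formula with nodes 1, 5, 6, 9:
  L_0(n) = (n - 5)(n - 6)(n - 9) / -160
  L_1(n) = (n - 1)(n - 6)(n - 9) / 16
  L_2(n) = (n - 1)(n - 5)(n - 9) / -15
  L_3(n) = (n - 1)(n - 5)(n - 6) / 96
Then P(n) = -3·L_0(n) - 67·L_1(n) - 128·L_2(n) - 515·L_3(n).
Expanding and collecting terms gives P(n) = -n³ + 3n² - 3n - 2.
Evaluating at n = 11: P(11) = -1003.

-1003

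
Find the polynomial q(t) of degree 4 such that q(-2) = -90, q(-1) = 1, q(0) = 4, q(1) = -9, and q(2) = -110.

Write q(t) = at^4 + bt^3 + ct^2 + dt + e. Substituting each data point gives a linear system:
  16a - 8b + 4c - 2d + e = -90
  a - b + c - d + e = 1
  e = 4
  a + b + c + d + e = -9
  16a + 8b + 4c + 2d + e = -110
Solving the system yields a = -6, b = 0, c = -2, d = -5, e = 4.
So q(t) = -6t^4 - 2t^2 - 5t + 4.
Check: q(0) = 4. ✓

q(t) = -6t^4 - 2t^2 - 5t + 4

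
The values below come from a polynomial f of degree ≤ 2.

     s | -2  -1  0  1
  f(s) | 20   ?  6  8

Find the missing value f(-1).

The 3 known points determine the degree-2 polynomial uniquely.
Write f(s) = as^2 + bs + c. Substituting each data point gives a linear system:
  4a - 2b + c = 20
  c = 6
  a + b + c = 8
Solving the system yields a = 3, b = -1, c = 6.
So f(s) = 3s^2 - s + 6.
Then f(-1) = 10.

10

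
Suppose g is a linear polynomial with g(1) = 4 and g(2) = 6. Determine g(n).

Using the Lagrange interpolation formula with nodes 1, 2:
  L_0(n) = (n - 2) / -1
  L_1(n) = (n - 1) / 1
Then g(n) = 4·L_0(n) + 6·L_1(n).
Expanding and collecting terms gives g(n) = 2n + 2.
Check: g(1) = 4. ✓

g(n) = 2n + 2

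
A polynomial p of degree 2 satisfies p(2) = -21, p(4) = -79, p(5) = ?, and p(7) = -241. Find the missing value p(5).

The 3 known points determine the degree-2 polynomial uniquely.
Write p(t) = at^2 + bt + c. Substituting each data point gives a linear system:
  4a + 2b + c = -21
  16a + 4b + c = -79
  49a + 7b + c = -241
Solving the system yields a = -5, b = 1, c = -3.
So p(t) = -5t² + t - 3.
Then p(5) = -123.

-123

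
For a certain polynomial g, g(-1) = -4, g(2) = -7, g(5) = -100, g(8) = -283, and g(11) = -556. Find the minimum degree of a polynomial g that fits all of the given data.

2

Forward differences of the values at x = -1, 2, 5, 8, 11:
  g  : -4  -7  -100  -283  -556
  Δ  : -3  -93  -183  -273
  Δ^2: -90  -90  -90
  Δ^3: 0  0
  Δ^4: 0
The second differences are constant (-90) and nonzero, while all higher differences vanish, so the minimal degree is 2.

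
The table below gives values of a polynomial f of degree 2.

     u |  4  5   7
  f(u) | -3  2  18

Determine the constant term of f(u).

-3

Write f(u) = au^2 + bu + c. Substituting each data point gives a linear system:
  16a + 4b + c = -3
  25a + 5b + c = 2
  49a + 7b + c = 18
Solving the system yields a = 1, b = -4, c = -3.
So f(u) = u^2 - 4u - 3.
The constant term is -3.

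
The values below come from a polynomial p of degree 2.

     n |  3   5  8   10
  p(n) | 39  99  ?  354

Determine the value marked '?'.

234

The 3 known points determine the degree-2 polynomial uniquely.
Write p(n) = an^2 + bn + c. Substituting each data point gives a linear system:
  9a + 3b + c = 39
  25a + 5b + c = 99
  100a + 10b + c = 354
Solving the system yields a = 3, b = 6, c = -6.
So p(n) = 3n^2 + 6n - 6.
Then p(8) = 234.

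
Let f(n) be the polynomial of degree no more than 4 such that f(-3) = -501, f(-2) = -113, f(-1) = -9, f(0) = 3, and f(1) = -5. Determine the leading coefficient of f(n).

Write f(n) = an^4 + bn^3 + cn^2 + dn + e. Substituting each data point gives a linear system:
  81a - 27b + 9c - 3d + e = -501
  16a - 8b + 4c - 2d + e = -113
  a - b + c - d + e = -9
  e = 3
  a + b + c + d + e = -5
Solving the system yields a = -5, b = 2, c = -5, d = 0, e = 3.
So f(n) = -5n^4 + 2n^3 - 5n^2 + 3.
The leading coefficient is -5.

-5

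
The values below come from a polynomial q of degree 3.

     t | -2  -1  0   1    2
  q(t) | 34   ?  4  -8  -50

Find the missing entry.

The 4 known points determine the degree-3 polynomial uniquely.
Write q(t) = at^3 + bt^2 + ct + d. Substituting each data point gives a linear system:
  -8a + 4b - 2c + d = 34
  d = 4
  a + b + c + d = -8
  8a + 4b + 2c + d = -50
Solving the system yields a = -4, b = -3, c = -5, d = 4.
So q(t) = -4t^3 - 3t^2 - 5t + 4.
Then q(-1) = 10.

10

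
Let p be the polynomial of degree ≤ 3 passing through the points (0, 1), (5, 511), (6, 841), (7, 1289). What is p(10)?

Using the Lagrange interpolation formula with nodes 0, 5, 6, 7:
  L_0(s) = (s - 5)(s - 6)(s - 7) / -210
  L_1(s) = s(s - 6)(s - 7) / 10
  L_2(s) = s(s - 5)(s - 7) / -6
  L_3(s) = s(s - 5)(s - 6) / 14
Then p(s) = 1·L_0(s) + 511·L_1(s) + 841·L_2(s) + 1289·L_3(s).
Expanding and collecting terms gives p(s) = 3s^3 + 5s^2 + 2s + 1.
Evaluating at s = 10: p(10) = 3521.

3521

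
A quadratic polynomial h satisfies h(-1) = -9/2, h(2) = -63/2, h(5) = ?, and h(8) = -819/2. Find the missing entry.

The 3 known points determine the degree-2 polynomial uniquely.
Write h(t) = at^2 + bt + c. Substituting each data point gives a linear system:
  a - b + c = -9/2
  4a + 2b + c = -63/2
  64a + 8b + c = -819/2
Solving the system yields a = -6, b = -3, c = -3/2.
So h(t) = -6t^2 - 3t - 3/2.
Then h(5) = -333/2.

-333/2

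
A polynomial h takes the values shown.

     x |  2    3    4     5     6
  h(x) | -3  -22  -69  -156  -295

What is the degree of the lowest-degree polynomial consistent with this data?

Forward differences of the values at x = 2, 3, 4, 5, 6:
  h  : -3  -22  -69  -156  -295
  Δ  : -19  -47  -87  -139
  Δ^2: -28  -40  -52
  Δ^3: -12  -12
  Δ^4: 0
The third differences are constant (-12) and nonzero, while all higher differences vanish, so the minimal degree is 3.

3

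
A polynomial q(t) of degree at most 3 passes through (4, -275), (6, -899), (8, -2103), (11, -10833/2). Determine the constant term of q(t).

Write q(t) = at^3 + bt^2 + ct + d. Substituting each data point gives a linear system:
  64a + 16b + 4c + d = -275
  216a + 36b + 6c + d = -899
  512a + 64b + 8c + d = -2103
  1331a + 121b + 11c + d = -10833/2
Solving the system yields a = -4, b = -1/2, c = -3, d = 1.
So q(t) = -4t³ - (1/2)t² - 3t + 1.
The constant term is 1.

1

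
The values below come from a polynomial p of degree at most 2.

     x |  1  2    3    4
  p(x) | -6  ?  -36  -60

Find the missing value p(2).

-18

On equispaced nodes a degree-2 polynomial has vanishing third forward difference, so
  - p(1) + 3·p(2) - 3·p(3) + p(4) = 0.
Substituting the known values and solving for p(2):
  3·p(2) = -54
  p(2) = -18.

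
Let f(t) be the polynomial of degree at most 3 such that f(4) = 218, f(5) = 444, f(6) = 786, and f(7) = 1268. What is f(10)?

3794

Forward differences of the values at t = 4, 5, 6, 7:
  f  : 218  444  786  1268
  Δ  : 226  342  482
  Δ^2: 116  140
  Δ^3: 24
The third differences are constant, confirming degree 3.
Interpolating (Newton forward form) and evaluating at t = 10 gives f(10) = 3794.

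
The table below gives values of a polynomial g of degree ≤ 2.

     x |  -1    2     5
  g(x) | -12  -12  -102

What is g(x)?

g(x) = -5x^2 + 5x - 2

Using the Lagrange interpolation formula with nodes -1, 2, 5:
  L_0(x) = (x - 2)(x - 5) / 18
  L_1(x) = (x + 1)(x - 5) / -9
  L_2(x) = (x + 1)(x - 2) / 18
Then g(x) = -12·L_0(x) - 12·L_1(x) - 102·L_2(x).
Expanding and collecting terms gives g(x) = -5x^2 + 5x - 2.
Check: g(-1) = -12. ✓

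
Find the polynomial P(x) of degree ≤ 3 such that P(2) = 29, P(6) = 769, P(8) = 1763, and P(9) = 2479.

Write P(x) = ax^3 + bx^2 + cx + d. Substituting each data point gives a linear system:
  8a + 4b + 2c + d = 29
  216a + 36b + 6c + d = 769
  512a + 64b + 8c + d = 1763
  729a + 81b + 9c + d = 2479
Solving the system yields a = 3, b = 4, c = -3, d = -5.
So P(x) = 3x^3 + 4x^2 - 3x - 5.
Check: P(2) = 29. ✓

P(x) = 3x^3 + 4x^2 - 3x - 5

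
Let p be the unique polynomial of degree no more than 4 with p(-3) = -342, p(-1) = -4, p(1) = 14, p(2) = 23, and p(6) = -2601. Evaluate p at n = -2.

-73

Using the Lagrange interpolation formula with nodes -3, -1, 1, 2, 6:
  L_0(n) = (n + 1)(n - 1)(n - 2)(n - 6) / 360
  L_1(n) = (n + 3)(n - 1)(n - 2)(n - 6) / -84
  L_2(n) = (n + 3)(n + 1)(n - 2)(n - 6) / 40
  L_3(n) = (n + 3)(n + 1)(n - 1)(n - 6) / -60
  L_4(n) = (n + 3)(n + 1)(n - 1)(n - 2) / 1260
Then p(n) = -342·L_0(n) - 4·L_1(n) + 14·L_2(n) + 23·L_3(n) - 2601·L_4(n).
Expanding and collecting terms gives p(n) = -3n^4 + 5n^3 + 5n^2 + 4n + 3.
Evaluating at n = -2: p(-2) = -73.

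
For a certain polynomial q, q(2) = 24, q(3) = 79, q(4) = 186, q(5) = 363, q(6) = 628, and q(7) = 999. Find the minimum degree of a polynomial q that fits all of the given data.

Forward differences of the values at n = 2, 3, 4, 5, 6, 7:
  q  : 24  79  186  363  628  999
  Δ  : 55  107  177  265  371
  Δ^2: 52  70  88  106
  Δ^3: 18  18  18
  Δ^4: 0  0
  Δ^5: 0
The third differences are constant (18) and nonzero, while all higher differences vanish, so the minimal degree is 3.

3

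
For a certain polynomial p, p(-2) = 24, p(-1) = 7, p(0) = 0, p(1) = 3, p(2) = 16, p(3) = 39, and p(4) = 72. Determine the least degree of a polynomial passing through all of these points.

Forward differences of the values at t = -2, -1, 0, 1, 2, 3, 4:
  p  : 24  7  0  3  16  39  72
  Δ  : -17  -7  3  13  23  33
  Δ^2: 10  10  10  10  10
  Δ^3: 0  0  0  0
  Δ^4: 0  0  0
  Δ^5: 0  0
  Δ^6: 0
The second differences are constant (10) and nonzero, while all higher differences vanish, so the minimal degree is 2.

2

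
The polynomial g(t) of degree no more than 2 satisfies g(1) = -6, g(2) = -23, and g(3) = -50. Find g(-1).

-2

Write g(t) = at^2 + bt + c. Substituting each data point gives a linear system:
  a + b + c = -6
  4a + 2b + c = -23
  9a + 3b + c = -50
Solving the system yields a = -5, b = -2, c = 1.
So g(t) = -5t^2 - 2t + 1.
Then g(-1) = -2.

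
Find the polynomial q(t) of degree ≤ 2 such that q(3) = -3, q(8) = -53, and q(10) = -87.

q(t) = -t^2 + t + 3

Using the Lagrange interpolation formula with nodes 3, 8, 10:
  L_0(t) = (t - 8)(t - 10) / 35
  L_1(t) = (t - 3)(t - 10) / -10
  L_2(t) = (t - 3)(t - 8) / 14
Then q(t) = -3·L_0(t) - 53·L_1(t) - 87·L_2(t).
Expanding and collecting terms gives q(t) = -t^2 + t + 3.
Check: q(3) = -3. ✓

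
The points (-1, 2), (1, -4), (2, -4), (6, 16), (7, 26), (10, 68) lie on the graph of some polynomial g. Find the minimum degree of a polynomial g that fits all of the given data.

Divided differences on the nodes -1, 1, 2, 6, 7, 10:
  order 0: 2  -4  -4  16  26  68
  order 1: -3  0  5  10  14
  order 2: 1  1  1  1
  order 3: 0  0  0
  order 4: 0  0
  order 5: 0
The order-2 divided differences are all 1 (nonzero) and every higher order vanishes, so the data lies on a polynomial of degree exactly 2.

2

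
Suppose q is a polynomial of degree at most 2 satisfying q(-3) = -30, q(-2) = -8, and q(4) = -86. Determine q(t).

q(t) = -5t^2 - 3t + 6

Using the Lagrange interpolation formula with nodes -3, -2, 4:
  L_0(t) = (t + 2)(t - 4) / 7
  L_1(t) = (t + 3)(t - 4) / -6
  L_2(t) = (t + 3)(t + 2) / 42
Then q(t) = -30·L_0(t) - 8·L_1(t) - 86·L_2(t).
Expanding and collecting terms gives q(t) = -5t^2 - 3t + 6.
Check: q(-3) = -30. ✓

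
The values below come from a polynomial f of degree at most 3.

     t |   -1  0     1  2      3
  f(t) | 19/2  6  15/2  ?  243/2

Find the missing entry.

On equispaced nodes a degree-3 polynomial has vanishing fourth forward difference, so
  f(-1) - 4·f(0) + 6·f(1) - 4·f(2) + f(3) = 0.
Substituting the known values and solving for f(2):
  -4·f(2) = -152
  f(2) = 38.

38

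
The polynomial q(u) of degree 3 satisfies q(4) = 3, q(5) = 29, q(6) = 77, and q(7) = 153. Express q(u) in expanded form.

q(u) = u^3 - 4u^2 + u - 1

Write q(u) = au^3 + bu^2 + cu + d. Substituting each data point gives a linear system:
  64a + 16b + 4c + d = 3
  125a + 25b + 5c + d = 29
  216a + 36b + 6c + d = 77
  343a + 49b + 7c + d = 153
Solving the system yields a = 1, b = -4, c = 1, d = -1.
So q(u) = u^3 - 4u^2 + u - 1.
Check: q(6) = 77. ✓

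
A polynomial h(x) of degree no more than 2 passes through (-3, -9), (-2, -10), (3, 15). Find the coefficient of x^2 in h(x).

Write h(x) = ax^2 + bx + c. Substituting each data point gives a linear system:
  9a - 3b + c = -9
  4a - 2b + c = -10
  9a + 3b + c = 15
Solving the system yields a = 1, b = 4, c = -6.
So h(x) = x^2 + 4x - 6.
The leading coefficient is 1.

1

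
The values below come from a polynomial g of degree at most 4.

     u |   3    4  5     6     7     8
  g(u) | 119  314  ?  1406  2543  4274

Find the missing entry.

707

The 5 known points determine the degree-4 polynomial uniquely.
Write g(u) = au^4 + bu^3 + cu^2 + du + e. Substituting each data point gives a linear system:
  81a + 27b + 9c + 3d + e = 119
  256a + 64b + 16c + 4d + e = 314
  1296a + 216b + 36c + 6d + e = 1406
  2401a + 343b + 49c + 7d + e = 2543
  4096a + 512b + 64c + 8d + e = 4274
Solving the system yields a = 1, b = 0, c = 2, d = 6, e = 2.
So g(u) = u^4 + 2u^2 + 6u + 2.
Then g(5) = 707.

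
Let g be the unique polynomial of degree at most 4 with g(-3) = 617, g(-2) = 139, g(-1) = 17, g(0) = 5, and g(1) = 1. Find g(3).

329

Forward differences of the values at x = -3, -2, -1, 0, 1:
  g  : 617  139  17  5  1
  Δ  : -478  -122  -12  -4
  Δ^2: 356  110  8
  Δ^3: -246  -102
  Δ^4: 144
The fourth differences are constant, confirming degree 4.
Interpolating (Newton forward form) and evaluating at x = 3 gives g(3) = 329.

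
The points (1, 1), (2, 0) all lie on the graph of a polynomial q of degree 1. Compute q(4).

Write q(u) = au + b. Substituting each data point gives a linear system:
  a + b = 1
  2a + b = 0
Solving the system yields a = -1, b = 2.
So q(u) = -u + 2.
Then q(4) = -2.

-2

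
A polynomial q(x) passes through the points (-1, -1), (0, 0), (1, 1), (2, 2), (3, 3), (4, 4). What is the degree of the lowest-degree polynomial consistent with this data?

1

Forward differences of the values at x = -1, 0, 1, 2, 3, 4:
  q  : -1  0  1  2  3  4
  Δ  : 1  1  1  1  1
  Δ^2: 0  0  0  0
  Δ^3: 0  0  0
  Δ^4: 0  0
  Δ^5: 0
The first differences are constant (1) and nonzero, while all higher differences vanish, so the minimal degree is 1.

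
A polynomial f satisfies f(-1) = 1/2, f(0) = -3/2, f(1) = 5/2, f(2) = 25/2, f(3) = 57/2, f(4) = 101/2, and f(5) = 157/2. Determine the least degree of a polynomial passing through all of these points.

2

Forward differences of the values at t = -1, 0, 1, 2, 3, 4, 5:
  f  : 1/2  -3/2  5/2  25/2  57/2  101/2  157/2
  Δ  : -2  4  10  16  22  28
  Δ^2: 6  6  6  6  6
  Δ^3: 0  0  0  0
  Δ^4: 0  0  0
  Δ^5: 0  0
  Δ^6: 0
The second differences are constant (6) and nonzero, while all higher differences vanish, so the minimal degree is 2.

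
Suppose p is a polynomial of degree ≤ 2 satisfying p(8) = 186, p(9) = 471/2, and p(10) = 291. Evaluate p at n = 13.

987/2

Using the Lagrange interpolation formula with nodes 8, 9, 10:
  L_0(n) = (n - 9)(n - 10) / 2
  L_1(n) = (n - 8)(n - 10) / -1
  L_2(n) = (n - 8)(n - 9) / 2
Then p(n) = 186·L_0(n) + 471/2·L_1(n) + 291·L_2(n).
Expanding and collecting terms gives p(n) = 3n^2 - (3/2)n + 6.
Evaluating at n = 13: p(13) = 987/2.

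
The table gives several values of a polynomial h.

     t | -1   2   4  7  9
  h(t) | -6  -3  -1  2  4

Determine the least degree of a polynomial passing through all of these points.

Divided differences on the nodes -1, 2, 4, 7, 9:
  order 0: -6  -3  -1  2  4
  order 1: 1  1  1  1
  order 2: 0  0  0
  order 3: 0  0
  order 4: 0
The order-1 divided differences are all 1 (nonzero) and every higher order vanishes, so the data lies on a polynomial of degree exactly 1.

1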